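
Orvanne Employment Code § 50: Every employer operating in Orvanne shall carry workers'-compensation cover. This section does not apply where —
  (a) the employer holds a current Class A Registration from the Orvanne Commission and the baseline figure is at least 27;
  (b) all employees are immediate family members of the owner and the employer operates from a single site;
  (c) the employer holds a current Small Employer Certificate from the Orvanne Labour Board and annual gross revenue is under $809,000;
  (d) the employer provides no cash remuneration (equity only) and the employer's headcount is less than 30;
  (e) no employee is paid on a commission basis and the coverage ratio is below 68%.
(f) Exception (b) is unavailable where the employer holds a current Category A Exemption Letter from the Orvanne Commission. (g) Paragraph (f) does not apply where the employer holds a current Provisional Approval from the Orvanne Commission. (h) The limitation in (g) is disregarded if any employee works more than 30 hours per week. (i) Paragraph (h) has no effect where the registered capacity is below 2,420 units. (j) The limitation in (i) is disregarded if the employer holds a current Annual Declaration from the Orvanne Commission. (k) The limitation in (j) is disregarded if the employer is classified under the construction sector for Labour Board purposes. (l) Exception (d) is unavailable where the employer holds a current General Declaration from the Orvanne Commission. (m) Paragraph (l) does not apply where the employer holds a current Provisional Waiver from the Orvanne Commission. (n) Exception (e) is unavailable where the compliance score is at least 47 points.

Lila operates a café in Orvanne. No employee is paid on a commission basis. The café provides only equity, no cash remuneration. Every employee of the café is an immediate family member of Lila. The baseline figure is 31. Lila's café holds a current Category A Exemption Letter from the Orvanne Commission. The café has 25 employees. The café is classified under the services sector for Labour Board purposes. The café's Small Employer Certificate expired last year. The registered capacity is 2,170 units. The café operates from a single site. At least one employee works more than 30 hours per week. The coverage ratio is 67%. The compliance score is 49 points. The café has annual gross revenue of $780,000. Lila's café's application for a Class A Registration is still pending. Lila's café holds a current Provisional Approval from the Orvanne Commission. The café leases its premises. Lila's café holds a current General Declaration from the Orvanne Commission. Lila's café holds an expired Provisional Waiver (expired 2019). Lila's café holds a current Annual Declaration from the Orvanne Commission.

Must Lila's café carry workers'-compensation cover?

Yes — Lila's café must carry workers'-compensation cover.

Exception (a) does not apply: there is no Class A Registration in force.
Exception (b): every employee is an immediate family member; the employer operates from a single site — every condition holds. But applying paragraphs (f)–(k): (f) operates — a current Category A Exemption Letter is held. (g) would limit (f) — a current Provisional Approval is held — but (h) sets (g) aside: (h) applies — at least one employee exceeds 30 hours/week. (i) operates (the registered capacity is 2,170 units, below the 2,420 units limit), but is set aside by (j): (j) is triggered — a current Annual Declaration is held. (k) is inapplicable (the café is classified under the services sector), so (j) stands. So (b) is unavailable.
Exception (c) fails — the Small Employer Certificate has expired.
Exception (d): remuneration is equity-only; the employer's headcount is 25, less than the 30 limit — every condition holds. But applying paragraphs (l)–(m): (l) operates — a current General Declaration is held. (m) is inapplicable (no current Provisional Waiver is held), so (l) stands. (d) is therefore removed.
Exception (e)'s conditions are all satisfied: no employee is paid on commission; the coverage ratio is 67%, below the 68% limit. But: (n) operates — the compliance score is 49 points, meeting the 47 points threshold. Exception (e) does not apply.
No exception applies. The general rule governs.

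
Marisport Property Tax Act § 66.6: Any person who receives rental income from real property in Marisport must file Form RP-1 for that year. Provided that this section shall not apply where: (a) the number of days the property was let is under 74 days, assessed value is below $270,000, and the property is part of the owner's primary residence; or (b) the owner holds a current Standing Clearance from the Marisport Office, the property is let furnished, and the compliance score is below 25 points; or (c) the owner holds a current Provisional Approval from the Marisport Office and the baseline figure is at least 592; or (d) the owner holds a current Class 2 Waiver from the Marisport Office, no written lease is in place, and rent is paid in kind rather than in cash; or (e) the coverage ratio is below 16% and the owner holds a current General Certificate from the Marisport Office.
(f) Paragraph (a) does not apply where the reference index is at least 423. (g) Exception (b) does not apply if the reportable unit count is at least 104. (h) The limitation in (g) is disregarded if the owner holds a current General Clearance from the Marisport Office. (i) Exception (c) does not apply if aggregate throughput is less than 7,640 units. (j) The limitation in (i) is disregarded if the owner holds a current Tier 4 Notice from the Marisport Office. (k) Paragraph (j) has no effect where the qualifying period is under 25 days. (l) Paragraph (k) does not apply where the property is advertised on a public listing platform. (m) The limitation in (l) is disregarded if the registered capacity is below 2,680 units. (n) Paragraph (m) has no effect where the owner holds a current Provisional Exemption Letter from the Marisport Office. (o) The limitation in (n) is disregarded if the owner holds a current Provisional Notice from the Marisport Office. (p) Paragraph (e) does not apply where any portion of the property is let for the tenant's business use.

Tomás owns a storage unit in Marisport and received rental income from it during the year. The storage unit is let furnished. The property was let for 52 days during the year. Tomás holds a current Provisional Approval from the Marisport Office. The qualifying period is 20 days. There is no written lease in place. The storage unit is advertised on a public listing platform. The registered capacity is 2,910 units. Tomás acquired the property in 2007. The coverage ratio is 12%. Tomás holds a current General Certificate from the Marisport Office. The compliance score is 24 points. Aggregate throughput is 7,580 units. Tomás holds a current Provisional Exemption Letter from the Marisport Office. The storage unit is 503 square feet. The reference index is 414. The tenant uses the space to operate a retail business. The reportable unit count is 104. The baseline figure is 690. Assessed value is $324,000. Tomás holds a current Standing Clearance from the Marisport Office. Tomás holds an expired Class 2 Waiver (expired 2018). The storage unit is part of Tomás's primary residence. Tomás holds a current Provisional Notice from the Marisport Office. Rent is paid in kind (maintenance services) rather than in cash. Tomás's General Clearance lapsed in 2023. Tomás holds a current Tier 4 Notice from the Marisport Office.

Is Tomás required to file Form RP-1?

No — exception (c) applies; Tomás is not required to file Form RP-1.

Exception (a) requires that assessed value is below $270,000; but assessed value is $324,000, not below $270,000, so (a) is unavailable.
Exception (b) is satisfied on its face — a current Standing Clearance is held; the property is let furnished; the compliance score is 24 points, below the 25 points limit. However, paragraphs (g)–(h) must be considered: (g) is triggered — the reportable unit count is 104, meeting the 104 threshold. (h), which would lift (g), is not triggered — there is no General Clearance in force. Exception (b) does not apply.
All of (c)'s requirements are met (a current Provisional Approval is held; the baseline figure is 690, meeting the 592 threshold). Considering the limiting provisions: (i) would limit (c) — aggregate throughput is 7,580 units, less than the 7,640 units limit — but (j) sets (i) aside: (j) is triggered — a current Tier 4 Notice is held. (k) is triggered (the qualifying period is 20 days, under the 25 days limit), but is displaced by (l): (l) operates — the property is publicly advertised. (m) is inapplicable (the registered capacity is 2,910 units, not below 2,680 units), so (l) stands. So (c) applies.
Exception (d) does not apply: there is no Class 2 Waiver in force.
All of (e)'s requirements are met (the coverage ratio is 12%, below the 16% limit; a current General Certificate is held). But: (p) operates against (e): the space is let for business use. Exception (e) does not apply.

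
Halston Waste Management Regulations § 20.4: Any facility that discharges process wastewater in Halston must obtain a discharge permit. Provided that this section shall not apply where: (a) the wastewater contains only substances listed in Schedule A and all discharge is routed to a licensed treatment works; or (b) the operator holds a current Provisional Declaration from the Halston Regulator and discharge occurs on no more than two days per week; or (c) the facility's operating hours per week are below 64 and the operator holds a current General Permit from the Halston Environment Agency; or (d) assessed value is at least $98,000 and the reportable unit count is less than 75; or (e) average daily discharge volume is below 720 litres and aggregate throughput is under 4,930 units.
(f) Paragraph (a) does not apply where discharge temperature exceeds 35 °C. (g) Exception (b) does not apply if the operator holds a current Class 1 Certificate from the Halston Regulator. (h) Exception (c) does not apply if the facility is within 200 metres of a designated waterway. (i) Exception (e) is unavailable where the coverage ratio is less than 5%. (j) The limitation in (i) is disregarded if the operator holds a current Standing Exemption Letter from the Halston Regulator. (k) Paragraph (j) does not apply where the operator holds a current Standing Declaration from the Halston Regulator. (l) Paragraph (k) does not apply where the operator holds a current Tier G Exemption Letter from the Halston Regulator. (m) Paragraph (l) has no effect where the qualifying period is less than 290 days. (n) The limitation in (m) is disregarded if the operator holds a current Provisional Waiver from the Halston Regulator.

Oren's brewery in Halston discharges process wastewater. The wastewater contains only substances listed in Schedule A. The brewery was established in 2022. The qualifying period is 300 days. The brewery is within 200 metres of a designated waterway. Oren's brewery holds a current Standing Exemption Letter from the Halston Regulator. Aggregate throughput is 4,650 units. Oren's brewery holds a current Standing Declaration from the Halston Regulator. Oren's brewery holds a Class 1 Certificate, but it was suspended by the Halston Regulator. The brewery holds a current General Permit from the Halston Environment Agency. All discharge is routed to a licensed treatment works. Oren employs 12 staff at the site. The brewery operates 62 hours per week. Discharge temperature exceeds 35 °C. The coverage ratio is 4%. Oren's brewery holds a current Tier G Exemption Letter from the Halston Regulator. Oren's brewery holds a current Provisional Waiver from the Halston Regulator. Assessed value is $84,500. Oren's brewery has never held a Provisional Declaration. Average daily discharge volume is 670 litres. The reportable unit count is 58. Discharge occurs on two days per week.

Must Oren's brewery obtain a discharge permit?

All of (a)'s requirements are met (the wastewater is Schedule-A-only; discharge is routed to a licensed treatment works). However, paragraph (f) must be considered: (f) is triggered — discharge temperature exceeds 35 °C. Exception (a) does not apply.
Exception (b) requires that the operator holds a current Provisional Declaration from the Halston Regulator; but the Provisional Declaration is not current, so (b) is unavailable.
Exception (c)'s conditions are all satisfied: the facility's operating hours per week are 62, below the 64 limit; a current General Permit is held. However, paragraph (h) must be considered: (h) is engaged — the brewery is within 200 m of a designated waterway. So (c) is unavailable.
Exception (d) fails — assessed value is $84,500, short of $98,000.
Exception (e)'s conditions are all satisfied: average daily discharge volume is 670 litres, below the 720 litres limit; aggregate throughput is 4,650 units, under the 4,930 units limit. Under paragraphs (i)–(n): (i) applies (the coverage ratio is 4%, less than the 5% limit), but is set aside by (j): (j) operates against (i): a current Standing Exemption Letter is held. (k) would limit (j) — a current Standing Declaration is held — but (l) sets (k) aside: (l) operates against (k): a current Tier G Exemption Letter is held. (m), which would lift (l), is not triggered — the qualifying period is 300 days, not less than 290 days. So (e) applies.

No — exception (e) applies; Oren's brewery is not required to obtain a discharge permit.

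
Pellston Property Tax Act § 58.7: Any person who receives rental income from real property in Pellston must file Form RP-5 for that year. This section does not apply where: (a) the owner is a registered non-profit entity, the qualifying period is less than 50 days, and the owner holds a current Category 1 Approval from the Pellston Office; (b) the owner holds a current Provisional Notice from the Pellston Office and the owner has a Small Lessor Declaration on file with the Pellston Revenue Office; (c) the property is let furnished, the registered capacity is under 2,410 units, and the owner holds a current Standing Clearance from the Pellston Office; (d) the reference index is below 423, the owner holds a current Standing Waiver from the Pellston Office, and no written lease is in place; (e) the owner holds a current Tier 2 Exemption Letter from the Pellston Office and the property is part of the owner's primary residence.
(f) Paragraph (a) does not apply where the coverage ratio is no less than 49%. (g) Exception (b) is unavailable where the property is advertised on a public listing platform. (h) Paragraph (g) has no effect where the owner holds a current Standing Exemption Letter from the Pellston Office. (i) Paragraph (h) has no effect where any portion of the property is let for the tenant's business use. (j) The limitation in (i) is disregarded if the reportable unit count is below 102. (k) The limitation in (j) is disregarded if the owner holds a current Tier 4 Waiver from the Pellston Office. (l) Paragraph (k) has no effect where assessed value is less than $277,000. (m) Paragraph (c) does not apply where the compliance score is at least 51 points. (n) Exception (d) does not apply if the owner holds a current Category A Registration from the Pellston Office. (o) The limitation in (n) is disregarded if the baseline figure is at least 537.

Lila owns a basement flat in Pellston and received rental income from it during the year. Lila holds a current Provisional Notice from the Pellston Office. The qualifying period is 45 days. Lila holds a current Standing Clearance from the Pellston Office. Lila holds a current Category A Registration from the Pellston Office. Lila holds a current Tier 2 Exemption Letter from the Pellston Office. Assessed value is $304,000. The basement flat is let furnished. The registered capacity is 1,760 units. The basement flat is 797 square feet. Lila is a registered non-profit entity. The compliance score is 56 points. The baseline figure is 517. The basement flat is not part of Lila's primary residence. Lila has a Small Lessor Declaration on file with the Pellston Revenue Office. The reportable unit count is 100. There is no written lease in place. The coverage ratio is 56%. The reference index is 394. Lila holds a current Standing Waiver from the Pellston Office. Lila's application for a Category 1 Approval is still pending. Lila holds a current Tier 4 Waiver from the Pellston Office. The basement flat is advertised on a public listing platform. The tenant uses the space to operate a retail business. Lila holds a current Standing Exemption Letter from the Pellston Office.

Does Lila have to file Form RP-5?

Yes — Lila must file Form RP-5.

Exception (a) fails — there is no Category 1 Approval in force.
All of (b)'s requirements are met (a current Provisional Notice is held; a Small Lessor Declaration is on file). However, paragraphs (g)–(l) must be considered: (g) operates against (b): the property is publicly advertised. (h) applies (a current Standing Exemption Letter is held), but is set aside by (i): (i) operates against (h): the space is let for business use. (j) is triggered (the reportable unit count is 100, below the 102 limit), but yields to (k): (k) operates against (j): a current Tier 4 Waiver is held. (l) is inapplicable (assessed value is $304,000, not less than $277,000), so (k) stands. (b) is therefore removed.
Exception (c): the property is let furnished; the registered capacity is 1,760 units, under the 2,410 units limit; a current Standing Clearance is held — every condition holds. Turning to paragraph (m): (m) operates against (c): the compliance score is 56 points, meeting the 51 points threshold. Exception (c) does not apply.
Exception (d): the reference index is 394, below the 423 limit; a current Standing Waiver is held; there is no written lease — every condition holds. Turning to paragraphs (n)–(o): (n) operates against (d): a current Category A Registration is held. (o), which would lift (n), does not operate here — the baseline figure is 517, short of 537. Exception (d) does not apply.
Exception (e) requires that the property is part of the owner's primary residence; but the basement flat is not part of the primary residence, so (e) is unavailable.
No exception displaces § 58.7.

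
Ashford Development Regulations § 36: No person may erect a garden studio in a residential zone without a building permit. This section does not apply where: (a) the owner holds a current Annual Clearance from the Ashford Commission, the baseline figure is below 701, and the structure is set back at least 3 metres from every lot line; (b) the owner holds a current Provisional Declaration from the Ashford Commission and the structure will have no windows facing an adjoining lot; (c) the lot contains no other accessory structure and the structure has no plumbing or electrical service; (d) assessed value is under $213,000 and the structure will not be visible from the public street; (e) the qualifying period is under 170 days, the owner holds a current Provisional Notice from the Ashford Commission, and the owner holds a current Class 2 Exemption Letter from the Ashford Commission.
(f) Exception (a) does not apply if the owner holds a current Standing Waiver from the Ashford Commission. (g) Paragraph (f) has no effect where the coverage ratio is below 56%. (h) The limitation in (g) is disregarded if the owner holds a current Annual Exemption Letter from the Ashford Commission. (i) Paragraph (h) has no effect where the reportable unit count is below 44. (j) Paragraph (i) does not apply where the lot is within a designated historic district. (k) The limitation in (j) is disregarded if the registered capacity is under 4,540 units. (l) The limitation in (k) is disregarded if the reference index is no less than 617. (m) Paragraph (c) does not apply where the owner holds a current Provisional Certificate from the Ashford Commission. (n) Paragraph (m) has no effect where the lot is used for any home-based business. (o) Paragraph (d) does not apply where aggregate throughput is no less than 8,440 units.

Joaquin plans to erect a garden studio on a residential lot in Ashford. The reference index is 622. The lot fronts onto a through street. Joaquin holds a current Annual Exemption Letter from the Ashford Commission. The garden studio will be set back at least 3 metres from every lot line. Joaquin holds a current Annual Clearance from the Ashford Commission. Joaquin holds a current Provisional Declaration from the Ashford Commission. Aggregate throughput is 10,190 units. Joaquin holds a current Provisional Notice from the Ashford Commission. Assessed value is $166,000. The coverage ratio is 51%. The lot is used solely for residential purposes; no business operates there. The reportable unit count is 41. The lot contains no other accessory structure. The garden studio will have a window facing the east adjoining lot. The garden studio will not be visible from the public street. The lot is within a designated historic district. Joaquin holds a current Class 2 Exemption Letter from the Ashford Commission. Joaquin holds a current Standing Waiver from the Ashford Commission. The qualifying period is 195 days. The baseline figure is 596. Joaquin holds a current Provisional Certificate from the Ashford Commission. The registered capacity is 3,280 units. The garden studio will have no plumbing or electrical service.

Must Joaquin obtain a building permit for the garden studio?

Yes — Joaquin must obtain a building permit.

All of (a)'s requirements are met (a current Annual Clearance is held; the baseline figure is 596, below the 701 limit; the setback is at least 3 m on every side). But: (f) operates against (a): a current Standing Waiver is held. (g) would limit (f) — the coverage ratio is 51%, below the 56% limit — but (h) sets (g) aside: (h) operates against (g): a current Annual Exemption Letter is held. (i) operates (the reportable unit count is 41, below the 44 limit), but is set aside by (j): (j) operates — the lot is in a historic district. (k) operates (the registered capacity is 3,280 units, under the 4,540 units limit), but is itself disapplied by (l): (l) applies — the reference index is 622, meeting the 617 threshold. So (a) is unavailable.
Exception (b) fails — a window faces an adjoining lot.
All of (c)'s requirements are met (the lot has no other accessory structure; there is no plumbing or electrical service). However, paragraphs (m)–(n) must be considered: (m) is triggered — a current Provisional Certificate is held. (n), which would lift (m), is not engaged — the lot is solely residential. So (c) is unavailable.
Exception (d)'s conditions are all satisfied: assessed value is $166,000, under the $213,000 limit; the structure will not be visible from the street. However, paragraph (o) must be considered: (o) is engaged — aggregate throughput is 10,190 units, meeting the 8,440 units threshold. So (d) is unavailable.
Exception (e) requires that the qualifying period is under 170 days; but the qualifying period is 195 days, not under 170 days, so (e) is unavailable.
No exception displaces § 36.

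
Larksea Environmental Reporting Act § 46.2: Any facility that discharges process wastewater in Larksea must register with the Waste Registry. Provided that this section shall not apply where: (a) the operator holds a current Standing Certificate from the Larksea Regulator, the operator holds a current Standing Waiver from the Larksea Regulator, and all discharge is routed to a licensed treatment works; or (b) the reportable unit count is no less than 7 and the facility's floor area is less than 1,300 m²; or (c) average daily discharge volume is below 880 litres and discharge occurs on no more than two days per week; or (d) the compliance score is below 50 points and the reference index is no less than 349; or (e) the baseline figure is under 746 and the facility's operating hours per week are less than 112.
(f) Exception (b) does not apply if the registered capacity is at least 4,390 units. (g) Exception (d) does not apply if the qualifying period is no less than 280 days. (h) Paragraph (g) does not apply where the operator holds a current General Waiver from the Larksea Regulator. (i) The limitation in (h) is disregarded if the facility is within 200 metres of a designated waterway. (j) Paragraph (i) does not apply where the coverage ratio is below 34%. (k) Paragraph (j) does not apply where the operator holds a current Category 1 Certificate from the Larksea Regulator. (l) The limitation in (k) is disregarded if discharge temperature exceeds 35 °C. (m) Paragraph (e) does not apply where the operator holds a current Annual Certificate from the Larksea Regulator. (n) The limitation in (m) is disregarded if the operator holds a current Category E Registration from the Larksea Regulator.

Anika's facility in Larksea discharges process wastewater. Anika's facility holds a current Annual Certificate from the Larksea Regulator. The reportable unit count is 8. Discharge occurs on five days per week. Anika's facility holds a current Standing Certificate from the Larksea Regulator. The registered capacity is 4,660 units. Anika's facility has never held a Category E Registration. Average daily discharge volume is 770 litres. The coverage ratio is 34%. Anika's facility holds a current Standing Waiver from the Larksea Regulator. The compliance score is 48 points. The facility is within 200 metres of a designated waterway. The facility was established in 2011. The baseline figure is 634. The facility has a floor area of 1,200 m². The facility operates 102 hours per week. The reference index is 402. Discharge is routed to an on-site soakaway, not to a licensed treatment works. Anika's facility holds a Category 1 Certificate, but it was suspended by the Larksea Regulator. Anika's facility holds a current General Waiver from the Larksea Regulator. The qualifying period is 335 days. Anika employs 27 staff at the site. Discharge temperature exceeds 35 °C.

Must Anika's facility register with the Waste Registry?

Exception (a) does not apply: discharge is not routed to a licensed treatment works.
Exception (b)'s conditions are all satisfied: the reportable unit count is 8, meeting the 7 threshold; the facility's floor area is 1,200 m², less than the 1,300 m² limit. However, paragraph (f) must be considered: (f) operates against (b): the registered capacity is 4,660 units, meeting the 4,390 units threshold. Exception (b) does not apply.
Exception (c) requires that discharge occurs on no more than two days per week; but discharge occurs on five days per week, so (c) is unavailable.
Exception (d) is satisfied on its face — the compliance score is 48 points, below the 50 points limit; the reference index is 402, meeting the 349 threshold. Turning to paragraphs (g)–(l): (g) operates — the qualifying period is 335 days, meeting the 280 days threshold. (h) is triggered (a current General Waiver is held), but is displaced by (i): (i) is engaged — the facility is within 200 m of a designated waterway. (j) is not engaged (the coverage ratio is 34%, not below 34%), so (i) stands. Exception (d) does not apply.
Exception (e)'s conditions are all satisfied: the baseline figure is 634, under the 746 limit; the facility's operating hours per week are 102, less than the 112 limit. However, paragraphs (m)–(n) must be considered: (m) applies — a current Annual Certificate is held. (n) is not triggered (the Category E Registration is not current), so (m) stands. Exception (e) does not apply.
None of the exceptions is available; § 46.2 applies in full.

Yes — Anika's facility must register with the Waste Registry.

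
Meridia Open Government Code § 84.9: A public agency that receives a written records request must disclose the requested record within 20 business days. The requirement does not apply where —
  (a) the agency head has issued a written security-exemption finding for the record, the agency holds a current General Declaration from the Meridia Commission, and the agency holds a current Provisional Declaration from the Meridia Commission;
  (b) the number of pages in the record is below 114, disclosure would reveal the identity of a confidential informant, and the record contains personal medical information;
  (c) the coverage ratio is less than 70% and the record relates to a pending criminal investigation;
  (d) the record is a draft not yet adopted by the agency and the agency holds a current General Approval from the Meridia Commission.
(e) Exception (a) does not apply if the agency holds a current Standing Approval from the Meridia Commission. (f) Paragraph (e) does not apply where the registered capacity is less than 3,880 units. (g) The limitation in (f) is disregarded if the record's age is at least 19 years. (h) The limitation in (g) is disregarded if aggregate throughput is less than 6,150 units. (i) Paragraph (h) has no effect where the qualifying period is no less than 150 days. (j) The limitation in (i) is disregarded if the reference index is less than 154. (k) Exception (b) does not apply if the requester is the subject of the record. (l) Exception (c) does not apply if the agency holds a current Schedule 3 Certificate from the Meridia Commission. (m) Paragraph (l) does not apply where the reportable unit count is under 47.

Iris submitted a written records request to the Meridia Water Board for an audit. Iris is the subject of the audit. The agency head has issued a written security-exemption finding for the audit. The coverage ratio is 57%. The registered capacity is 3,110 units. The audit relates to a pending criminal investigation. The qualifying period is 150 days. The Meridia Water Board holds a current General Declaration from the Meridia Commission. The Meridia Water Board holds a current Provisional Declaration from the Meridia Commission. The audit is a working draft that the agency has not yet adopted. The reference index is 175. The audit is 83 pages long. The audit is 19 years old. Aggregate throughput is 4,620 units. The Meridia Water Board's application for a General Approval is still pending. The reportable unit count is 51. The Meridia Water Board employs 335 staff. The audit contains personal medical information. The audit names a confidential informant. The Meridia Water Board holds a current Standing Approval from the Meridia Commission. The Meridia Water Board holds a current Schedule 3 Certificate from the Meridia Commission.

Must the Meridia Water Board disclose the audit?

Exception (a) is satisfied on its face — a written security-exemption finding has been issued; a current General Declaration is held; a current Provisional Declaration is held. But applying paragraphs (e)–(j): (e) operates against (a): a current Standing Approval is held. (f) operates (the registered capacity is 3,110 units, less than the 3,880 units limit), but is itself disapplied by (g): (g) is triggered — the record's age is 19 years, meeting the 19 years threshold. (h) is engaged (aggregate throughput is 4,620 units, less than the 6,150 units limit), but is itself disapplied by (i): (i) operates against (h): the qualifying period is 150 days, meeting the 150 days threshold. (j), which would lift (i), is not engaged — the reference index is 175, not less than 154. So (a) is unavailable.
Exception (b): the number of pages in the record is 83, below the 114 limit; the audit names a confidential informant; the audit contains personal medical information — every condition holds. But: (k) applies — Iris is the subject of the audit. (b) is therefore removed.
Exception (c): the coverage ratio is 57%, less than the 70% limit; the audit relates to a pending investigation — every condition holds. But: (l) operates against (c): a current Schedule 3 Certificate is held. (m) is inapplicable (the reportable unit count is 51, not under 47), so (l) stands. (c) is therefore removed.
Exception (d) does not apply: the General Approval is not current.
Every exception is unavailable, so the rule governs.

Yes — the Meridia Water Board must disclose the audit.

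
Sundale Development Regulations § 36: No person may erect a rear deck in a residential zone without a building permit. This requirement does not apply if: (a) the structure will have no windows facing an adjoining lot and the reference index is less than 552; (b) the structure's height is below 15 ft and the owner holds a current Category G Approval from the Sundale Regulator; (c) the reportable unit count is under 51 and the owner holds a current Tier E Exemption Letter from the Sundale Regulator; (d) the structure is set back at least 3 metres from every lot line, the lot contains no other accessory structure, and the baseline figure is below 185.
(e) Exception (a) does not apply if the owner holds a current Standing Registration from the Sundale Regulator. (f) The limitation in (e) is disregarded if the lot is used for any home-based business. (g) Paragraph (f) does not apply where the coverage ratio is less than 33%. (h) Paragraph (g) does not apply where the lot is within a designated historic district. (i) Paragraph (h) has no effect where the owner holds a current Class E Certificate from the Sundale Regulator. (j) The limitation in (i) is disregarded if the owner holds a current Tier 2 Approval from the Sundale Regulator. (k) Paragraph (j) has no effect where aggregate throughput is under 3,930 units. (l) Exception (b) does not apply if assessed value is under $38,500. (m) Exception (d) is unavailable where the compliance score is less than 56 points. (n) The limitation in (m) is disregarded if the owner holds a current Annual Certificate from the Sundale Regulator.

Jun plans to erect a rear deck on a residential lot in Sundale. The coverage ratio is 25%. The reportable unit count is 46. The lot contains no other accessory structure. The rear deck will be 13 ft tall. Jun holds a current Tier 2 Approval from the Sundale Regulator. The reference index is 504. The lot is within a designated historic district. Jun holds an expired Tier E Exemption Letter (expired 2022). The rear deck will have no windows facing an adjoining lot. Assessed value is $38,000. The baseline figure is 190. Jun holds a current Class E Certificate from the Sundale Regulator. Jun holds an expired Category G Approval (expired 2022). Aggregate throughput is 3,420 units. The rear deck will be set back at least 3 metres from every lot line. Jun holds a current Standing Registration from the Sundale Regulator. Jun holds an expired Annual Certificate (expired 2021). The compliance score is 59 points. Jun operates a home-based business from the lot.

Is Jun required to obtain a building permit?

Exception (a)'s conditions are all satisfied: no windows face an adjoining lot; the reference index is 504, less than the 552 limit. However, paragraphs (e)–(k) must be considered: (e) is engaged — a current Standing Registration is held. (f) is triggered (a home-based business operates on the lot), but is itself disapplied by (g): (g) operates against (f): the coverage ratio is 25%, less than the 33% limit. (h) would limit (g) — the lot is in a historic district — but (i) sets (h) aside: (i) operates — a current Class E Certificate is held. (j) applies (a current Tier 2 Approval is held), but is set aside by (k): (k) operates against (j): aggregate throughput is 3,420 units, under the 3,930 units limit. So (a) is unavailable.
Exception (b) fails — no current Category G Approval is held.
Exception (c) requires that the owner holds a current Tier E Exemption Letter from the Sundale Regulator; but the Tier E Exemption Letter is not current, so (c) is unavailable.
Exception (d) requires that the baseline figure is below 185; but the baseline figure is 190, not below 185, so (d) is unavailable.
No exception is made out. Jun falls within the general rule.

Yes — Jun must obtain a building permit.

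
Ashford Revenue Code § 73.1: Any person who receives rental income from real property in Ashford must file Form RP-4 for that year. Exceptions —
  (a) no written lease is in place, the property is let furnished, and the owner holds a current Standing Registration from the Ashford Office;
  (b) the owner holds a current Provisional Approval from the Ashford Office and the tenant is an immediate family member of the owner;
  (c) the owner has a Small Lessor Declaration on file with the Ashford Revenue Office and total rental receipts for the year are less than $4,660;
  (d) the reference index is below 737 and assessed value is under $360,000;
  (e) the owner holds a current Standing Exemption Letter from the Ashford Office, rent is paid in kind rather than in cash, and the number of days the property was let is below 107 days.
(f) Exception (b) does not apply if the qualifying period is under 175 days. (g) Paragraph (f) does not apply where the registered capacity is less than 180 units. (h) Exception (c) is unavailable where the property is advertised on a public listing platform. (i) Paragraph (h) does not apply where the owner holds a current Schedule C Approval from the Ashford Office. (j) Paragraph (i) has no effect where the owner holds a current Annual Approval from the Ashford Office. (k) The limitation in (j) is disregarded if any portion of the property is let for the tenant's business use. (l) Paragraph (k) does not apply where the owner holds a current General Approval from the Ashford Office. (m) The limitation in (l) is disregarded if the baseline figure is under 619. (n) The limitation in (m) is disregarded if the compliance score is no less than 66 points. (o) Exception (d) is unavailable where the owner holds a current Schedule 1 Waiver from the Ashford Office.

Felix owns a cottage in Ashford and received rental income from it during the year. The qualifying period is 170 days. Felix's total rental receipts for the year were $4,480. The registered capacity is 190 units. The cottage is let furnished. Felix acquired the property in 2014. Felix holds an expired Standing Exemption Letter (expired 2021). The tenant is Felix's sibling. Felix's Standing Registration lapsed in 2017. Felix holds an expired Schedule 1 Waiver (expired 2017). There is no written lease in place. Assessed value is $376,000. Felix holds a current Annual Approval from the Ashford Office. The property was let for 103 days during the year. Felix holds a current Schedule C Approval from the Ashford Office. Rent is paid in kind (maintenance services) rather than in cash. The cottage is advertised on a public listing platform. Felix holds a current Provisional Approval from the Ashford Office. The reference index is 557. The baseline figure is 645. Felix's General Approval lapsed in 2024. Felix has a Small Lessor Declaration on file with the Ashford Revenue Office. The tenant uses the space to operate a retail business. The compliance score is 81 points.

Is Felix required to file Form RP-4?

Exception (a) fails — there is no Standing Registration in force.
Exception (b): a current Provisional Approval is held; the tenant is an immediate family member — every condition holds. But: (f) is engaged — the qualifying period is 170 days, under the 175 days limit. (g) is not triggered (the registered capacity is 190 units, not less than 180 units), so (f) stands. So (b) is unavailable.
Exception (c): a Small Lessor Declaration is on file; total rental receipts for the year are $4,480, less than the $4,660 limit — every condition holds. Under paragraphs (h)–(n): (h) would limit (c) — the property is publicly advertised — but (i) sets (h) aside: (i) operates against (h): a current Schedule C Approval is held. (j) operates (a current Annual Approval is held), but is itself disapplied by (k): (k) operates against (j): the space is let for business use. (l) is not triggered (the General Approval is not current), so (k) stands. Exception (c) stands.
Exception (d) requires that assessed value is under $360,000; but assessed value is $376,000, not under $360,000, so (d) is unavailable.
Exception (e) does not apply: there is no Standing Exemption Letter in force.

No — exception (c) applies; Felix is not required to file Form RP-4.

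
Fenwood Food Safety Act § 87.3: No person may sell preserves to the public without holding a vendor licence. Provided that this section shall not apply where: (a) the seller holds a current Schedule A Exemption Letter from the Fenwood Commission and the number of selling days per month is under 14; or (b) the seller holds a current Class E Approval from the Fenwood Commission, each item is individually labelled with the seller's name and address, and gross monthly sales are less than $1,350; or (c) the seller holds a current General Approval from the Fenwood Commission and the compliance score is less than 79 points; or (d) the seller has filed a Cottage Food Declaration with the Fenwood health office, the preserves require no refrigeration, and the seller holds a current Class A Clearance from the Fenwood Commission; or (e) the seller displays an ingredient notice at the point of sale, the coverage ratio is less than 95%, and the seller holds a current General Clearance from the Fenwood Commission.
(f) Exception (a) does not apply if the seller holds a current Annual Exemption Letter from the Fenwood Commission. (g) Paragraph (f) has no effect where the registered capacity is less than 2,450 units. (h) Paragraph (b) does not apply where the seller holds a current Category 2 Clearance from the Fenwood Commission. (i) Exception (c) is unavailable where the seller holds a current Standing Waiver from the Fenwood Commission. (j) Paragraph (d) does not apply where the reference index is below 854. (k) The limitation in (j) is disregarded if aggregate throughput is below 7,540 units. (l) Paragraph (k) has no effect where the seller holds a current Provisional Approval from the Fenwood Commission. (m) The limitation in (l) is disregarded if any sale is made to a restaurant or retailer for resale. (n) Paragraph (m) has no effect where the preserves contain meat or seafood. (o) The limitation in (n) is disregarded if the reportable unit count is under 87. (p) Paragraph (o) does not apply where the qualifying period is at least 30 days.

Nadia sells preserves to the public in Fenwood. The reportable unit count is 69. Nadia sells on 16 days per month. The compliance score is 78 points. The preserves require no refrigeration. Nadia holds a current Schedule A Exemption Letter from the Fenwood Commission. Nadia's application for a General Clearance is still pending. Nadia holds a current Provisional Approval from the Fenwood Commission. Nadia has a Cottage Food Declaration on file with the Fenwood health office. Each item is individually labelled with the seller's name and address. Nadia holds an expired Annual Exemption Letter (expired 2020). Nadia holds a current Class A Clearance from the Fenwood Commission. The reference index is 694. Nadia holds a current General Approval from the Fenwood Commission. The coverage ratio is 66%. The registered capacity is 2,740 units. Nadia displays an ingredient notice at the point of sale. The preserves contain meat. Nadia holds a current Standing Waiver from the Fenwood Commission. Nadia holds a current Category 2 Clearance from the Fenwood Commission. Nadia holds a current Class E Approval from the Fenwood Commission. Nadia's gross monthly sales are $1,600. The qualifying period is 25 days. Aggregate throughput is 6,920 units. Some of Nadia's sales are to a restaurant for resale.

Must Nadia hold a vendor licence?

Exception (a) does not apply: the number of selling days per month is 16, not under 14.
Exception (b) requires that gross monthly sales are less than $1,350; but gross monthly sales are $1,600, not less than $1,350, so (b) is unavailable.
Exception (c) is satisfied on its face — a current General Approval is held; the compliance score is 78 points, less than the 79 points limit. However, paragraph (i) must be considered: (i) applies — a current Standing Waiver is held. So (c) is unavailable.
Exception (d) is satisfied on its face — a Cottage Food Declaration is on file; the preserves are shelf-stable; a current Class A Clearance is held. As to paragraphs (j)–(p): (j) applies (the reference index is 694, below the 854 limit), but is itself disapplied by (k): (k) operates against (j): aggregate throughput is 6,920 units, below the 7,540 units limit. (l) is engaged (a current Provisional Approval is held), but is overridden by (m): (m) operates against (l): some sales are to a restaurant for resale. (n) operates (the preserves contain meat), but is itself disapplied by (o): (o) is engaged — the reportable unit count is 69, under the 87 limit. (p), which would lift (o), does not operate here — the qualifying period is 25 days, short of 30 days. So (d) applies.
Exception (e) requires that the seller holds a current General Clearance from the Fenwood Commission; but the General Clearance is not current, so (e) is unavailable.

No — exception (d) applies; Nadia is not required to hold a vendor licence.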